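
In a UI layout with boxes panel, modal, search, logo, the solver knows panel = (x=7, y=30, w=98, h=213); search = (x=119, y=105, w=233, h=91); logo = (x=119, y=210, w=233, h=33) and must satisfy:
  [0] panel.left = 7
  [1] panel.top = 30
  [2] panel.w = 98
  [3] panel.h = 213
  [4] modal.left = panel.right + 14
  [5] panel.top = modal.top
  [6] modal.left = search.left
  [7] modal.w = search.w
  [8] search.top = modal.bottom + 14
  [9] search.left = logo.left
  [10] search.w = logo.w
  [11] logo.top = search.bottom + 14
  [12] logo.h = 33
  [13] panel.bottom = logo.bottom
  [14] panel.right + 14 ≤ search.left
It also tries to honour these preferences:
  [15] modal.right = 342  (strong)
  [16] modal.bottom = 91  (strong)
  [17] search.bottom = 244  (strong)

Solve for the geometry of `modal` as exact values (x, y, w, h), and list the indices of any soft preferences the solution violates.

1. modal.x = 119  [modal.left = panel.right + 14]
2. modal.y = 30  [panel.top = modal.top]
3. modal.w = 233  [modal.w = search.w]
4. modal.h = 61  [search.top = modal.bottom + 14]

modal = (x=119, y=30, w=233, h=61)
violated soft preferences: 15, 17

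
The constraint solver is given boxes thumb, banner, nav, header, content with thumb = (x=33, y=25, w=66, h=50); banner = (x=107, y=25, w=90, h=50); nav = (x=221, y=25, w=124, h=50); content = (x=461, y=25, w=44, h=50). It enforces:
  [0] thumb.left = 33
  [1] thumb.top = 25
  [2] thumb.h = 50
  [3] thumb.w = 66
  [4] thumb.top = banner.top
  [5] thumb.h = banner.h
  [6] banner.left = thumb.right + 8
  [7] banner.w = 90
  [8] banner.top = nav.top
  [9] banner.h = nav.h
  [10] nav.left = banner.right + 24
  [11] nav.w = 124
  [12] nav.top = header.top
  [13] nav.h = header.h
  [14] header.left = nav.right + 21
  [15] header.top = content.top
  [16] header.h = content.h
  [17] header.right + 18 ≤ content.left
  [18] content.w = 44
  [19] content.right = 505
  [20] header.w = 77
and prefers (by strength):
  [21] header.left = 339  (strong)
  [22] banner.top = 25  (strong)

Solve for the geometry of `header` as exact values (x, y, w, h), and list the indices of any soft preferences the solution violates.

1. header.y = 25  [nav.top = header.top]
2. header.h = 50  [nav.h = header.h]
3. header.x = 366  [header.left = nav.right + 21]
4. header.w = 77  [header.w = 77]

header = (x=366, y=25, w=77, h=50)
violated soft preferences: 21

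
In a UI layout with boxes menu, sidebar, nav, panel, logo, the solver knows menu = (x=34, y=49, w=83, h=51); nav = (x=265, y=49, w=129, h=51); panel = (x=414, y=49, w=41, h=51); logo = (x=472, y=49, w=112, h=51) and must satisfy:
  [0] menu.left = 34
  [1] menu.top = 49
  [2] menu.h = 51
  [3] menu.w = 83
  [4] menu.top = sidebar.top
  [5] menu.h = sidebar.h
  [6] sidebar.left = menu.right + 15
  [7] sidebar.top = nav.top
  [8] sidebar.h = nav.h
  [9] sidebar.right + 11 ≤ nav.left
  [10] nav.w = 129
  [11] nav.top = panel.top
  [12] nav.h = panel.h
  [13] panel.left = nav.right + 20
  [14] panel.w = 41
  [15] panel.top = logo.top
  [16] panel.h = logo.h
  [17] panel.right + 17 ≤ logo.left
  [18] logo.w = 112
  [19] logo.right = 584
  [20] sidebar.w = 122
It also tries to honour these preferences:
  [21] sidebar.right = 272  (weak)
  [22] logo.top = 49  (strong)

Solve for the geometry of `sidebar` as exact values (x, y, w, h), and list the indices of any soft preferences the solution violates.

1. sidebar.y = 49  [menu.top = sidebar.top]
2. sidebar.h = 51  [menu.h = sidebar.h]
3. sidebar.x = 132  [sidebar.left = menu.right + 15]
4. sidebar.w = 122  [sidebar.w = 122]

sidebar = (x=132, y=49, w=122, h=51)
violated soft preferences: 21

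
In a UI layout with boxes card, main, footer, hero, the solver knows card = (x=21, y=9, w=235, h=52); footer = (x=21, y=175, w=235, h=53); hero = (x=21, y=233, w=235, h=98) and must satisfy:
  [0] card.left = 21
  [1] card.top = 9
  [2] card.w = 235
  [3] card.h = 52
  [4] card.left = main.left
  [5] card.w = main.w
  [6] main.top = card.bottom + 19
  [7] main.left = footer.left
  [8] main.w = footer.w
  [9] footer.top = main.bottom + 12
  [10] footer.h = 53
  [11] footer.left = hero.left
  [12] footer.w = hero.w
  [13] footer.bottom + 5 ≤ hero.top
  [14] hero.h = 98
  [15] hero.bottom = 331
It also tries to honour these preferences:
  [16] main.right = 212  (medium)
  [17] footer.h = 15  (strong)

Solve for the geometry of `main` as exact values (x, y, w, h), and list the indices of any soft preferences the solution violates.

main = (x=21, y=80, w=235, h=83)
violated soft preferences: 16, 17

1. main.x = 21  [card.left = main.left]
2. main.w = 235  [card.w = main.w]
3. main.y = 80  [main.top = card.bottom + 19]
4. main.h = 83  [footer.top = main.bottom + 12]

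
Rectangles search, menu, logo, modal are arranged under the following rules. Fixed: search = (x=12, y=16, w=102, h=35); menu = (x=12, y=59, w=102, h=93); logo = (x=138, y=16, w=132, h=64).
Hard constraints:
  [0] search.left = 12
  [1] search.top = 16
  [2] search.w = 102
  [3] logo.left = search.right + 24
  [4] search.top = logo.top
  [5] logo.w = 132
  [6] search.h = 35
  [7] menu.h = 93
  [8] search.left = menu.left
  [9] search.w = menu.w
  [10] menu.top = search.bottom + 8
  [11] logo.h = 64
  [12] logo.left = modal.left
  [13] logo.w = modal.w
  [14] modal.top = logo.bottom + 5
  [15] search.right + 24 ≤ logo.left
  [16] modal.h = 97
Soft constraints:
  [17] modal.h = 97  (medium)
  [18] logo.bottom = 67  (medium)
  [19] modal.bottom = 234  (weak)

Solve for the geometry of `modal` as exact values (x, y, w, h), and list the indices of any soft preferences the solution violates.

1. modal.x = 138  [logo.left = modal.left]
2. modal.w = 132  [logo.w = modal.w]
3. modal.y = 85  [modal.top = logo.bottom + 5]
4. modal.h = 97  [modal.h = 97]

modal = (x=138, y=85, w=132, h=97)
violated soft preferences: 18, 19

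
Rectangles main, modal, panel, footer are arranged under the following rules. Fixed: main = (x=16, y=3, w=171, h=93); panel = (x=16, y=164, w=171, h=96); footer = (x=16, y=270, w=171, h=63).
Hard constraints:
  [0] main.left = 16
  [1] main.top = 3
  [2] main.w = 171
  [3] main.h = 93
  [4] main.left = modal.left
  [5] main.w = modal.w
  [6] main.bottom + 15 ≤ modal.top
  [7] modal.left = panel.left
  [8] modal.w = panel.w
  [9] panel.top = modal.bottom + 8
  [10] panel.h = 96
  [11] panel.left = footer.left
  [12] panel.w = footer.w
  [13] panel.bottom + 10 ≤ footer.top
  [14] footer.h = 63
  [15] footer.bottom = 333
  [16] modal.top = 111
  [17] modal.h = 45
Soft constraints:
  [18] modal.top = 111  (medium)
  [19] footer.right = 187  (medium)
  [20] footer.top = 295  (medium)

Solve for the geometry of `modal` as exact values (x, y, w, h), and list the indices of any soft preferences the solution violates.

1. modal.x = 16  [main.left = modal.left]
2. modal.w = 171  [main.w = modal.w]
3. modal.y = 111  [modal.top = 111]
4. modal.h = 45  [modal.h = 45]

modal = (x=16, y=111, w=171, h=45)
violated soft preferences: 20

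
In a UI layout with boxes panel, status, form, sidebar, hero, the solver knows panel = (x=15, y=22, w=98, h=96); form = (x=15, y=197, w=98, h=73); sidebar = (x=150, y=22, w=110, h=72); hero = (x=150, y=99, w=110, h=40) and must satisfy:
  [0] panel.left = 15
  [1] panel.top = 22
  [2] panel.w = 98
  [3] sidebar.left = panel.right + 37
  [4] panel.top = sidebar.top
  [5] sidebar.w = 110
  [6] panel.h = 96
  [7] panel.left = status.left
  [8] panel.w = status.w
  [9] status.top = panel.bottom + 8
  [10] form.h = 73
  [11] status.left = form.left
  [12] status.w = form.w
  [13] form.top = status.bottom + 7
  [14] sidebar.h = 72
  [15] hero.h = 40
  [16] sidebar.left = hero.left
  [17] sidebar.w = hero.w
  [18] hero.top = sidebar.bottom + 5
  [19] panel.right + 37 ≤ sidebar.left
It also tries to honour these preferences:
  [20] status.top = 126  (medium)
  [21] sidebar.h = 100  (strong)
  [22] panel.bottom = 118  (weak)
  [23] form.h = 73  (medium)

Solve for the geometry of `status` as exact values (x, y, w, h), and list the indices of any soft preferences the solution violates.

status = (x=15, y=126, w=98, h=64)
violated soft preferences: 21

1. status.x = 15  [panel.left = status.left]
2. status.w = 98  [panel.w = status.w]
3. status.y = 126  [status.top = panel.bottom + 8]
4. status.h = 64  [form.top = status.bottom + 7]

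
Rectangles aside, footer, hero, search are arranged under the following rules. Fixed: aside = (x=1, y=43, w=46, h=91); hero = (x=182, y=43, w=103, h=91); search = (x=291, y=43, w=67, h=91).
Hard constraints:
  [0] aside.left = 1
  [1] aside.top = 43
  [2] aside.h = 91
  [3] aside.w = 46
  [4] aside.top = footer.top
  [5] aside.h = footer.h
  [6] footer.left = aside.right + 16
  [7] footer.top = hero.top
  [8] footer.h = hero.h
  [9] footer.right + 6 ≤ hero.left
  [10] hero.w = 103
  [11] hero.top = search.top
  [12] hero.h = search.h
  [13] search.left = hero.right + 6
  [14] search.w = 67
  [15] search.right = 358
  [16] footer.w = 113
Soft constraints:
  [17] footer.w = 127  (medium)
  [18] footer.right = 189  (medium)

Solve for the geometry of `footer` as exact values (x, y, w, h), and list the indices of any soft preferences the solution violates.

footer = (x=63, y=43, w=113, h=91)
violated soft preferences: 17, 18

1. footer.y = 43  [aside.top = footer.top]
2. footer.h = 91  [aside.h = footer.h]
3. footer.x = 63  [footer.left = aside.right + 16]
4. footer.w = 113  [footer.w = 113]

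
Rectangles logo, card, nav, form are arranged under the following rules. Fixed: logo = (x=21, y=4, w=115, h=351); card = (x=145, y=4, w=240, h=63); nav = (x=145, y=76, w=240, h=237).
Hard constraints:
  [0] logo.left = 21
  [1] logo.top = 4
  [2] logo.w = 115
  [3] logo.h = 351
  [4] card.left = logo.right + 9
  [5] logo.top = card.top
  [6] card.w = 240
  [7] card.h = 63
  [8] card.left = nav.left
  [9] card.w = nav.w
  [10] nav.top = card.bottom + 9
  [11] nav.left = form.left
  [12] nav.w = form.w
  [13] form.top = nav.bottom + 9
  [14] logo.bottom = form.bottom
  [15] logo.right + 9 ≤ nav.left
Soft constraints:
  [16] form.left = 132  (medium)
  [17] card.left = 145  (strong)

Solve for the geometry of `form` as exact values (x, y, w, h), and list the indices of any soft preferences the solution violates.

1. form.x = 145  [nav.left = form.left]
2. form.w = 240  [nav.w = form.w]
3. form.y = 322  [form.top = nav.bottom + 9]
4. form.h = 33  [logo.bottom = form.bottom]

form = (x=145, y=322, w=240, h=33)
violated soft preferences: 16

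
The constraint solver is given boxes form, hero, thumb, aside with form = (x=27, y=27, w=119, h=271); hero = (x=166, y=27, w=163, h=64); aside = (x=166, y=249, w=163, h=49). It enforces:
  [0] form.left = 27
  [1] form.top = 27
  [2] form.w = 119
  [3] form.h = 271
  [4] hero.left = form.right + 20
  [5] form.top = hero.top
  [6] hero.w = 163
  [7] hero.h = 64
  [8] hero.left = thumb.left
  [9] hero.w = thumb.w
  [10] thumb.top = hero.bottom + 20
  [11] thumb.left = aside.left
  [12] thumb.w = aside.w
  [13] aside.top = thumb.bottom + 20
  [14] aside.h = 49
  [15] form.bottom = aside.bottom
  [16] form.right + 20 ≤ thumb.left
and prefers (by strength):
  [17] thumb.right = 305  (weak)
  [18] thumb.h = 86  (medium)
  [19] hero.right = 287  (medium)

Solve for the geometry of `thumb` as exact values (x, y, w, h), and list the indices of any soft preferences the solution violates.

1. thumb.x = 166  [hero.left = thumb.left]
2. thumb.w = 163  [hero.w = thumb.w]
3. thumb.y = 111  [thumb.top = hero.bottom + 20]
4. thumb.h = 118  [aside.top = thumb.bottom + 20]

thumb = (x=166, y=111, w=163, h=118)
violated soft preferences: 17, 18, 19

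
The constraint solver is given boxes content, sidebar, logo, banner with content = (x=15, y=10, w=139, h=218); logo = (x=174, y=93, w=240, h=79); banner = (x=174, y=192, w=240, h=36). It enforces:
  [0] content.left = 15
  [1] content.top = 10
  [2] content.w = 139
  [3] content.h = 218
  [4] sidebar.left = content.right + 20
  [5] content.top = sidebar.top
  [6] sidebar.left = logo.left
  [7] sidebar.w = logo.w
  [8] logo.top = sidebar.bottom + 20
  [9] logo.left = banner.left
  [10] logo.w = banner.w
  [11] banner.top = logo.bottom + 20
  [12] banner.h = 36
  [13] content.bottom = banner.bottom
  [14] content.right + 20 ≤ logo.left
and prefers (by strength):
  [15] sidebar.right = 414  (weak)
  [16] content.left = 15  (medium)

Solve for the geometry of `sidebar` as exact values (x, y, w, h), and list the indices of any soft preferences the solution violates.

1. sidebar.x = 174  [sidebar.left = content.right + 20]
2. sidebar.y = 10  [content.top = sidebar.top]
3. sidebar.w = 240  [sidebar.w = logo.w]
4. sidebar.h = 63  [logo.top = sidebar.bottom + 20]

sidebar = (x=174, y=10, w=240, h=63)
violated soft preferences: none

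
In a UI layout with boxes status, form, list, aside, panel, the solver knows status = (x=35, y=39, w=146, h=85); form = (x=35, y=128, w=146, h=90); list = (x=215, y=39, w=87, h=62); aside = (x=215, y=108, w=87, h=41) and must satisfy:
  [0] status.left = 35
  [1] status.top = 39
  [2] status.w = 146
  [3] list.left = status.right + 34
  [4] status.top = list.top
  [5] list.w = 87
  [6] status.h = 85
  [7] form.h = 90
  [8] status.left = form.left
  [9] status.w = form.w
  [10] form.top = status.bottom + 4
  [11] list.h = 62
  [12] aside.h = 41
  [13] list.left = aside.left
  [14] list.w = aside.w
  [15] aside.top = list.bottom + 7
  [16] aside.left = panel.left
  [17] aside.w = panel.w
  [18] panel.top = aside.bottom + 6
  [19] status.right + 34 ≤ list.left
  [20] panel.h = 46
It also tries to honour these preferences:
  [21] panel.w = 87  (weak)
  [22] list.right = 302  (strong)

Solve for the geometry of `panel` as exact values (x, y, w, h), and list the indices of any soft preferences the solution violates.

panel = (x=215, y=155, w=87, h=46)
violated soft preferences: none

1. panel.x = 215  [aside.left = panel.left]
2. panel.w = 87  [aside.w = panel.w]
3. panel.y = 155  [panel.top = aside.bottom + 6]
4. panel.h = 46  [panel.h = 46]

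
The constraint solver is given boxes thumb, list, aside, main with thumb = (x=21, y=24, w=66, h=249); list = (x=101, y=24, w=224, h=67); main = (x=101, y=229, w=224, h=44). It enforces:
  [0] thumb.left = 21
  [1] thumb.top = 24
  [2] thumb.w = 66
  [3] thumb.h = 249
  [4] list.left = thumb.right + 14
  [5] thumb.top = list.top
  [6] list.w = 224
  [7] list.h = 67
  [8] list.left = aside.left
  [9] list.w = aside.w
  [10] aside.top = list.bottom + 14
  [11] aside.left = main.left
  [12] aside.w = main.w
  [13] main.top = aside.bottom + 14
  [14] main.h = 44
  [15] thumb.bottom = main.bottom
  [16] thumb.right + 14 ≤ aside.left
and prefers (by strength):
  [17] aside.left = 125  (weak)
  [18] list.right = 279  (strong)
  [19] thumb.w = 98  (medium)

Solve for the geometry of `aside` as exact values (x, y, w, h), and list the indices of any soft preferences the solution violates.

aside = (x=101, y=105, w=224, h=110)
violated soft preferences: 17, 18, 19

1. aside.x = 101  [list.left = aside.left]
2. aside.w = 224  [list.w = aside.w]
3. aside.y = 105  [aside.top = list.bottom + 14]
4. aside.h = 110  [main.top = aside.bottom + 14]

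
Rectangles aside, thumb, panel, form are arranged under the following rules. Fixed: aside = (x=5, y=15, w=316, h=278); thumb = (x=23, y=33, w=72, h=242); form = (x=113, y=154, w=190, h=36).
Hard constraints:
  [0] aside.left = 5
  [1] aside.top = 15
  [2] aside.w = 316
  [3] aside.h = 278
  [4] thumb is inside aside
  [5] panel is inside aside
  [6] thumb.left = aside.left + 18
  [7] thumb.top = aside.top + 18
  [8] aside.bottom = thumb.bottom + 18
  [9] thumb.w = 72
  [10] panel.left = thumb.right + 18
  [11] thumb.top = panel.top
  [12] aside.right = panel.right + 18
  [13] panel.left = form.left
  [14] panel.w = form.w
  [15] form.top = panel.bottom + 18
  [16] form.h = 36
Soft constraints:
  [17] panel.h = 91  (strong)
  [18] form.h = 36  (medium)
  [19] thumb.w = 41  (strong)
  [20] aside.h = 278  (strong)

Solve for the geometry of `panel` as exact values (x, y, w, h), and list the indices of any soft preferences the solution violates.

panel = (x=113, y=33, w=190, h=103)
violated soft preferences: 17, 19

1. panel.x = 113  [panel.left = thumb.right + 18]
2. panel.y = 33  [thumb.top = panel.top]
3. panel.w = 190  [aside.right = panel.right + 18]
4. panel.h = 103  [form.top = panel.bottom + 18]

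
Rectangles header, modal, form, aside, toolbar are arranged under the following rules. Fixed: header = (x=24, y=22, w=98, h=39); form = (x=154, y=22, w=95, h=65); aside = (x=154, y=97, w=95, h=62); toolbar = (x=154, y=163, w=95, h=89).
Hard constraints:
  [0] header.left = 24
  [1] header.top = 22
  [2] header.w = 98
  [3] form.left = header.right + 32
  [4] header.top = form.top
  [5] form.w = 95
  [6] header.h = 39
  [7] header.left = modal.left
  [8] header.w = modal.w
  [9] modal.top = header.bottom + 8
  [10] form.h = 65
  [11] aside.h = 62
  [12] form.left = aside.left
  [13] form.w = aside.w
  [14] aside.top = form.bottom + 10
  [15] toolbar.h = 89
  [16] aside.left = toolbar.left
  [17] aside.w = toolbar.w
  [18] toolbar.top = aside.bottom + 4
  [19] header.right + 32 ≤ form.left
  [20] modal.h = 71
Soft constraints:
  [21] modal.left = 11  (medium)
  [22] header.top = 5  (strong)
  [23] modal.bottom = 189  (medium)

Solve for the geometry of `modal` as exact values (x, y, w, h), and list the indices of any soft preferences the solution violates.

modal = (x=24, y=69, w=98, h=71)
violated soft preferences: 21, 22, 23

1. modal.x = 24  [header.left = modal.left]
2. modal.w = 98  [header.w = modal.w]
3. modal.y = 69  [modal.top = header.bottom + 8]
4. modal.h = 71  [modal.h = 71]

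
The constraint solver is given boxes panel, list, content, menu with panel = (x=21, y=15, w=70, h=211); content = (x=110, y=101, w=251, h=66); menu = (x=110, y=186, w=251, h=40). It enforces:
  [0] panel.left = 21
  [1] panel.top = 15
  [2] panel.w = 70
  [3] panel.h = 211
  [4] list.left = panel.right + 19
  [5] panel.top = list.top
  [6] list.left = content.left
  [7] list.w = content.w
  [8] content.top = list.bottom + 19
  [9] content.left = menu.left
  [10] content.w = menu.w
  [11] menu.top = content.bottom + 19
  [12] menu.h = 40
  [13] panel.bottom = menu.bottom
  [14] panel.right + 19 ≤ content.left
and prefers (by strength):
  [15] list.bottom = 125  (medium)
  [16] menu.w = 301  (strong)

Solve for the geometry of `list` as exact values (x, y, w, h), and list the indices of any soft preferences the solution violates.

1. list.x = 110  [list.left = panel.right + 19]
2. list.y = 15  [panel.top = list.top]
3. list.w = 251  [list.w = content.w]
4. list.h = 67  [content.top = list.bottom + 19]

list = (x=110, y=15, w=251, h=67)
violated soft preferences: 15, 16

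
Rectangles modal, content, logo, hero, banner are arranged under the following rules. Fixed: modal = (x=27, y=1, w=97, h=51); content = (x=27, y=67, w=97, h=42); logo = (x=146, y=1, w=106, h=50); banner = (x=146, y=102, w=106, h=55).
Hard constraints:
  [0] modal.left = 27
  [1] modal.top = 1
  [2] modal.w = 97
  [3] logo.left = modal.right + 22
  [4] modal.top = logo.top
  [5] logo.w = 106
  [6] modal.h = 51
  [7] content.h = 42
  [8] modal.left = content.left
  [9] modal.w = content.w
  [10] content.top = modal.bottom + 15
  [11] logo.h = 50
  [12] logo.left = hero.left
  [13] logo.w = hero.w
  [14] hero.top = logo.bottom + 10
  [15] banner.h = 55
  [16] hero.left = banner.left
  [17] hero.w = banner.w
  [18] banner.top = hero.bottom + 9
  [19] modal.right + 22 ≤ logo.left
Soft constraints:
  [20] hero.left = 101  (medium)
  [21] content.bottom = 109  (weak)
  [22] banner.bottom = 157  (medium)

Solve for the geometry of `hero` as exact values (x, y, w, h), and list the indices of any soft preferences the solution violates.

hero = (x=146, y=61, w=106, h=32)
violated soft preferences: 20

1. hero.x = 146  [logo.left = hero.left]
2. hero.w = 106  [logo.w = hero.w]
3. hero.y = 61  [hero.top = logo.bottom + 10]
4. hero.h = 32  [banner.top = hero.bottom + 9]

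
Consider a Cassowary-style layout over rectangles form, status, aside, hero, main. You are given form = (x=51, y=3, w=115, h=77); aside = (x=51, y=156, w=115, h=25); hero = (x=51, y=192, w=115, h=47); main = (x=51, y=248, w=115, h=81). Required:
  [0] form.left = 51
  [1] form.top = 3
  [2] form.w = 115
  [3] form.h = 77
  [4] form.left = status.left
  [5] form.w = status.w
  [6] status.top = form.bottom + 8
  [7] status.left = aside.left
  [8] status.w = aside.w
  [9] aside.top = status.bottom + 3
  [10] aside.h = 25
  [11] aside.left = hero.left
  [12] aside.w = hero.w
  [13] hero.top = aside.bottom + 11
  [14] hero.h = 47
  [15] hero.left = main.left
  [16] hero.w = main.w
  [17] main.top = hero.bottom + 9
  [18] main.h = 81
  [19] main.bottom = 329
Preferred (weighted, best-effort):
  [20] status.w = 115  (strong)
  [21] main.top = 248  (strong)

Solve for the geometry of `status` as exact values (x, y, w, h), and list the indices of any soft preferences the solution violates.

status = (x=51, y=88, w=115, h=65)
violated soft preferences: none

1. status.x = 51  [form.left = status.left]
2. status.w = 115  [form.w = status.w]
3. status.y = 88  [status.top = form.bottom + 8]
4. status.h = 65  [aside.top = status.bottom + 3]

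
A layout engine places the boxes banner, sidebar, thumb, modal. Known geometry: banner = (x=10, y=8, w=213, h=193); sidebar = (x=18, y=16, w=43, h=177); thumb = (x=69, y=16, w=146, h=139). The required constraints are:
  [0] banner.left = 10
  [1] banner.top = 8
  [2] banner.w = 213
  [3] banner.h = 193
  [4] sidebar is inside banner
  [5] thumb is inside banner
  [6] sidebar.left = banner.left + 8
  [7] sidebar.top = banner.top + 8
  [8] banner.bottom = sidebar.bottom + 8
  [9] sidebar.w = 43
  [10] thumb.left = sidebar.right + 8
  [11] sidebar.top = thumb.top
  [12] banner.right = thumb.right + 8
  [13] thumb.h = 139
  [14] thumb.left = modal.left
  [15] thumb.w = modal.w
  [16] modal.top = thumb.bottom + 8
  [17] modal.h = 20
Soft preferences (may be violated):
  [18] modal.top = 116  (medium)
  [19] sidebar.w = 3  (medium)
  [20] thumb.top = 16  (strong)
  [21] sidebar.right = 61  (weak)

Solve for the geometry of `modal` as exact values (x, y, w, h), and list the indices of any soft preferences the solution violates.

1. modal.x = 69  [thumb.left = modal.left]
2. modal.w = 146  [thumb.w = modal.w]
3. modal.y = 163  [modal.top = thumb.bottom + 8]
4. modal.h = 20  [modal.h = 20]

modal = (x=69, y=163, w=146, h=20)
violated soft preferences: 18, 19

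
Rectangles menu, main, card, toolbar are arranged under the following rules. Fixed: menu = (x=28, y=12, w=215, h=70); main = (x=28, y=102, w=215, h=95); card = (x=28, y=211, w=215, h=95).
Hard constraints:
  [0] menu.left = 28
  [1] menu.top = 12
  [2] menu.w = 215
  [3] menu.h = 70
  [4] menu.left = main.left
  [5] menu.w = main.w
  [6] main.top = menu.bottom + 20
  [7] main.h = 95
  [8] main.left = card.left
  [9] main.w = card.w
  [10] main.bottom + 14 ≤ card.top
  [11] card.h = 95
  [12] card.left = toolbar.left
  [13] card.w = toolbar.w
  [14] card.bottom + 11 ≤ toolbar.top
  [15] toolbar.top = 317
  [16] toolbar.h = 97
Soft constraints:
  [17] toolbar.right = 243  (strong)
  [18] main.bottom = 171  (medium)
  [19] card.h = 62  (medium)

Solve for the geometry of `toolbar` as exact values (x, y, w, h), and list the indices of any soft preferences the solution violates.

1. toolbar.x = 28  [card.left = toolbar.left]
2. toolbar.w = 215  [card.w = toolbar.w]
3. toolbar.y = 317  [toolbar.top = 317]
4. toolbar.h = 97  [toolbar.h = 97]

toolbar = (x=28, y=317, w=215, h=97)
violated soft preferences: 18, 19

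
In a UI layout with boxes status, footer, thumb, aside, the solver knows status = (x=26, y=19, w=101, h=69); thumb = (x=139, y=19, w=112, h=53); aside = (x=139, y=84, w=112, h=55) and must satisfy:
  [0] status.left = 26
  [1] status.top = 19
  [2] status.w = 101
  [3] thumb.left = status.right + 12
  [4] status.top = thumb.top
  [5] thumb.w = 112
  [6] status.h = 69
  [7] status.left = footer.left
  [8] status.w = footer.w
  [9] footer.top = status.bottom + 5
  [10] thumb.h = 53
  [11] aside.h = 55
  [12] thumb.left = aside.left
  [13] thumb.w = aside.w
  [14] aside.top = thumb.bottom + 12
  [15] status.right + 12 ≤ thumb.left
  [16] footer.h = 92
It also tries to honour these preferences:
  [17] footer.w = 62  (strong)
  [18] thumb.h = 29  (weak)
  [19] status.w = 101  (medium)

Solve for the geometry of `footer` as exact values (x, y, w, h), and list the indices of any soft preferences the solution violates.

footer = (x=26, y=93, w=101, h=92)
violated soft preferences: 17, 18

1. footer.x = 26  [status.left = footer.left]
2. footer.w = 101  [status.w = footer.w]
3. footer.y = 93  [footer.top = status.bottom + 5]
4. footer.h = 92  [footer.h = 92]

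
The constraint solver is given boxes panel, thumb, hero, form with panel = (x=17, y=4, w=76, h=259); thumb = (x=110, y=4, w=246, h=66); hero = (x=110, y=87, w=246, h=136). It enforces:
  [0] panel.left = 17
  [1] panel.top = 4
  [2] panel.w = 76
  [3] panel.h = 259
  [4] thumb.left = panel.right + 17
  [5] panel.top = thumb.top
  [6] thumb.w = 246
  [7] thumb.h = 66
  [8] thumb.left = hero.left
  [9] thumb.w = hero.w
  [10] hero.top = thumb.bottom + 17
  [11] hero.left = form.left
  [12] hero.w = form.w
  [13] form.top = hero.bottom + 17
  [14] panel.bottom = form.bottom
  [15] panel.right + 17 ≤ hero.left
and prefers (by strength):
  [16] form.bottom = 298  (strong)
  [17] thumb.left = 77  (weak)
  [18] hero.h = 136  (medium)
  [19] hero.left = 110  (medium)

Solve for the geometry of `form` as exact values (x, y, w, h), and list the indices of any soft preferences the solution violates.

1. form.x = 110  [hero.left = form.left]
2. form.w = 246  [hero.w = form.w]
3. form.y = 240  [form.top = hero.bottom + 17]
4. form.h = 23  [panel.bottom = form.bottom]

form = (x=110, y=240, w=246, h=23)
violated soft preferences: 16, 17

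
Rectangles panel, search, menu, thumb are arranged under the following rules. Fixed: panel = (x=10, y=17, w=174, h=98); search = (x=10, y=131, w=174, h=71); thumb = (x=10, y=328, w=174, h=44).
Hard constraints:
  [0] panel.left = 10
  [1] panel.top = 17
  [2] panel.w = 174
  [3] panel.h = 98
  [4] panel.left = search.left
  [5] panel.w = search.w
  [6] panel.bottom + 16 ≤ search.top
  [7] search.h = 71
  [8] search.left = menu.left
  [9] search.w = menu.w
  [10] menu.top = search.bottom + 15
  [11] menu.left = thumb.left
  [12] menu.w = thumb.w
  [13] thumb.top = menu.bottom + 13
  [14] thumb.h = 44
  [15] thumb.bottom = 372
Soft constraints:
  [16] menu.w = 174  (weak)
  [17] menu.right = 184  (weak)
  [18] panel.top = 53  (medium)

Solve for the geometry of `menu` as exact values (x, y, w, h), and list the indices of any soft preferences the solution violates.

1. menu.x = 10  [search.left = menu.left]
2. menu.w = 174  [search.w = menu.w]
3. menu.y = 217  [menu.top = search.bottom + 15]
4. menu.h = 98  [thumb.top = menu.bottom + 13]

menu = (x=10, y=217, w=174, h=98)
violated soft preferences: 18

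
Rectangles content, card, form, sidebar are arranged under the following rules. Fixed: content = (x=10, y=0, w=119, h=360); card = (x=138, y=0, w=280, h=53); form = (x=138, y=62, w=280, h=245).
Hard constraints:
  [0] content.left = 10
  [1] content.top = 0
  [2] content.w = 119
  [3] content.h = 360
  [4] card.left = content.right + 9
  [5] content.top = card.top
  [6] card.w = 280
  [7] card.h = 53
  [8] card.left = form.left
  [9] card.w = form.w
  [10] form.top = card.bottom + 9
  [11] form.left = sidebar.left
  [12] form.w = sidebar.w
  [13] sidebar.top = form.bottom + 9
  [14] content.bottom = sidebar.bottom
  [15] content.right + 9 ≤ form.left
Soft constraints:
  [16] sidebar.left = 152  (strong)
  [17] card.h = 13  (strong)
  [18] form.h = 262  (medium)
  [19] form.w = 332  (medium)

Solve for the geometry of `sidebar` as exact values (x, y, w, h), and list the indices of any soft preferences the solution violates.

1. sidebar.x = 138  [form.left = sidebar.left]
2. sidebar.w = 280  [form.w = sidebar.w]
3. sidebar.y = 316  [sidebar.top = form.bottom + 9]
4. sidebar.h = 44  [content.bottom = sidebar.bottom]

sidebar = (x=138, y=316, w=280, h=44)
violated soft preferences: 16, 17, 18, 19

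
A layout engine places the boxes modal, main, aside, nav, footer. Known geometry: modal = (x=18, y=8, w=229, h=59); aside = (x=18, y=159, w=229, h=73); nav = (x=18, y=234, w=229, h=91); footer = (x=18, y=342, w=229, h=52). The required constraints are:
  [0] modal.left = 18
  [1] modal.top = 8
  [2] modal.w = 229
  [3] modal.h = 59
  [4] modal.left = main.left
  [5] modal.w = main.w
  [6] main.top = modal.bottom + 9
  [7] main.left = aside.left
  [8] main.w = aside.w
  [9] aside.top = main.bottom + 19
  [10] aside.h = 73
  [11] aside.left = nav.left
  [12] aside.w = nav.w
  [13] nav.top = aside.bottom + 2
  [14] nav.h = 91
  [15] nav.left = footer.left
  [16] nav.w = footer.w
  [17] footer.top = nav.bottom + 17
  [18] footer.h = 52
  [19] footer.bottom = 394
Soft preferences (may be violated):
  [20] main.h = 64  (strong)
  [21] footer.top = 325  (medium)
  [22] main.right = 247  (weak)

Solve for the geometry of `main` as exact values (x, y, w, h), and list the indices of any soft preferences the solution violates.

main = (x=18, y=76, w=229, h=64)
violated soft preferences: 21

1. main.x = 18  [modal.left = main.left]
2. main.w = 229  [modal.w = main.w]
3. main.y = 76  [main.top = modal.bottom + 9]
4. main.h = 64  [aside.top = main.bottom + 19]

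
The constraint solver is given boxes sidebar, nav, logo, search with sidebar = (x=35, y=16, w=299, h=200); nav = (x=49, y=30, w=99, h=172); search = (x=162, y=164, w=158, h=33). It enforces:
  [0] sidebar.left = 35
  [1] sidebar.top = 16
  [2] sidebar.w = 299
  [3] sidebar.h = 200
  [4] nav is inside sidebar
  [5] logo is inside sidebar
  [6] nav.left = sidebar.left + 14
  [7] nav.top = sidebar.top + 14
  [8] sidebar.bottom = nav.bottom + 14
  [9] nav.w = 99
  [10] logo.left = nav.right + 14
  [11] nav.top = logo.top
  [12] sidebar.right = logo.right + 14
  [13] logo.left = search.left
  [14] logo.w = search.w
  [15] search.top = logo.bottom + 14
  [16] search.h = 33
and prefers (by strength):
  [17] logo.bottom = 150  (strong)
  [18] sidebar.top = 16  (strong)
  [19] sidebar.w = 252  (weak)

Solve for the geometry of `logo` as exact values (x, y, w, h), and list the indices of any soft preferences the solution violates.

logo = (x=162, y=30, w=158, h=120)
violated soft preferences: 19

1. logo.x = 162  [logo.left = nav.right + 14]
2. logo.y = 30  [nav.top = logo.top]
3. logo.w = 158  [sidebar.right = logo.right + 14]
4. logo.h = 120  [search.top = logo.bottom + 14]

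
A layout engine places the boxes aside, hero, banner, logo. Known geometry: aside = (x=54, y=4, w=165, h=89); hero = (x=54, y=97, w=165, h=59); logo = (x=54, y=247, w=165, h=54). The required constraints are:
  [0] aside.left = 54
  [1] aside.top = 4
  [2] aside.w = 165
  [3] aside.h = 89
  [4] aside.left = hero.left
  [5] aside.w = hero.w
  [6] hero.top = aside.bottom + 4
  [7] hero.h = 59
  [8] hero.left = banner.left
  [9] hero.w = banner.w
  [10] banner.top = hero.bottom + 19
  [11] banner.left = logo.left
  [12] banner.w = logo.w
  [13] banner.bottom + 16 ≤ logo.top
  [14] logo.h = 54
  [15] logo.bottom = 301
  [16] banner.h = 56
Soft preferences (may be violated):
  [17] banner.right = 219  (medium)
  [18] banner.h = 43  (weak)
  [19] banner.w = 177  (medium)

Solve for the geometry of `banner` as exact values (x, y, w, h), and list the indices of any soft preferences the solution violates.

banner = (x=54, y=175, w=165, h=56)
violated soft preferences: 18, 19

1. banner.x = 54  [hero.left = banner.left]
2. banner.w = 165  [hero.w = banner.w]
3. banner.y = 175  [banner.top = hero.bottom + 19]
4. banner.h = 56  [banner.h = 56]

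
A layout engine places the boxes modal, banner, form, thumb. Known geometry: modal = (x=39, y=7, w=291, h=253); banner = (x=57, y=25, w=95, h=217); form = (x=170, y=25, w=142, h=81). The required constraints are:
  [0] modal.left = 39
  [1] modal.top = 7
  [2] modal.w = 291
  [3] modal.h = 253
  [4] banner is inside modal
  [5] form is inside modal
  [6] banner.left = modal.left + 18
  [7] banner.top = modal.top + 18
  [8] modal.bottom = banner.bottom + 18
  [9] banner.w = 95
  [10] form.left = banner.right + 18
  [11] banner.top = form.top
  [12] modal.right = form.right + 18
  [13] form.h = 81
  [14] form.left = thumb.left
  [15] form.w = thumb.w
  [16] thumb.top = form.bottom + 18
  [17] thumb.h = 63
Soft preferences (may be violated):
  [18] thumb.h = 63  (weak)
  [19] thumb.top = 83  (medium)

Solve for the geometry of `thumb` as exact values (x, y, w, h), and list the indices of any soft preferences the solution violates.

thumb = (x=170, y=124, w=142, h=63)
violated soft preferences: 19

1. thumb.x = 170  [form.left = thumb.left]
2. thumb.w = 142  [form.w = thumb.w]
3. thumb.y = 124  [thumb.top = form.bottom + 18]
4. thumb.h = 63  [thumb.h = 63]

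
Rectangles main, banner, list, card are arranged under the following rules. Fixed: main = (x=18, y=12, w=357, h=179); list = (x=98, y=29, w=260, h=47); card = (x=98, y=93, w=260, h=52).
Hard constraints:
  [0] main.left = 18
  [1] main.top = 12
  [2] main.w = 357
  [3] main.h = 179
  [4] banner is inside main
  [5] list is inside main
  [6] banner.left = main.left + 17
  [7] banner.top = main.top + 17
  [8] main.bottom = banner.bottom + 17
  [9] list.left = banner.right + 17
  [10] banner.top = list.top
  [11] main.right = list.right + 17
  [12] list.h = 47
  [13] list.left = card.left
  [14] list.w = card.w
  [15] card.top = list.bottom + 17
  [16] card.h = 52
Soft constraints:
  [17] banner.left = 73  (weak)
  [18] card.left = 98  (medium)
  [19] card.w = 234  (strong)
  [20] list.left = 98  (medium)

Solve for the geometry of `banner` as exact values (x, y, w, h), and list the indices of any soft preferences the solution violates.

1. banner.x = 35  [banner.left = main.left + 17]
2. banner.y = 29  [banner.top = main.top + 17]
3. banner.h = 145  [main.bottom = banner.bottom + 17]
4. banner.w = 46  [list.left = banner.right + 17]

banner = (x=35, y=29, w=46, h=145)
violated soft preferences: 17, 19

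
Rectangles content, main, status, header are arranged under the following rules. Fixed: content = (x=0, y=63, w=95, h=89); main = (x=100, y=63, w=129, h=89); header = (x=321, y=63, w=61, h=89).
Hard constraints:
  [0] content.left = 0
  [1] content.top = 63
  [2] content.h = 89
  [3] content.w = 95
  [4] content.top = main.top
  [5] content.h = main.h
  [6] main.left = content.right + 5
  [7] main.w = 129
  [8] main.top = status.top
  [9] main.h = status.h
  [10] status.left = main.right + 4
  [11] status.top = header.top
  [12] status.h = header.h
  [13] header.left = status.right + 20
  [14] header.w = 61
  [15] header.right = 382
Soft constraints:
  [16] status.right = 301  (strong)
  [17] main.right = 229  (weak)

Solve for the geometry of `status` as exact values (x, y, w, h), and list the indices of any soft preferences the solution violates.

1. status.y = 63  [main.top = status.top]
2. status.h = 89  [main.h = status.h]
3. status.x = 233  [status.left = main.right + 4]
4. status.w = 68  [header.left = status.right + 20]

status = (x=233, y=63, w=68, h=89)
violated soft preferences: none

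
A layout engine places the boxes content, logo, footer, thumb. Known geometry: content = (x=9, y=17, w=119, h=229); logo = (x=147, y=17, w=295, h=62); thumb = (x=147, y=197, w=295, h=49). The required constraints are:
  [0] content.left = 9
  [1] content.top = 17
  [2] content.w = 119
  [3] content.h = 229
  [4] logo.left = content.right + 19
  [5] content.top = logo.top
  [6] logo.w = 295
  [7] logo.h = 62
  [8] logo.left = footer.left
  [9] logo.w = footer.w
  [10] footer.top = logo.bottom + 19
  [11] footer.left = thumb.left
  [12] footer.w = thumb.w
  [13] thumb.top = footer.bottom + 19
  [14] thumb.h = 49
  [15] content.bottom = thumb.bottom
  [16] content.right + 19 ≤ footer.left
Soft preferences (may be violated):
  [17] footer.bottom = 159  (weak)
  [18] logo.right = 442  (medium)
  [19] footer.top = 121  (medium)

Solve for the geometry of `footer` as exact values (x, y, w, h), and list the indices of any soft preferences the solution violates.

1. footer.x = 147  [logo.left = footer.left]
2. footer.w = 295  [logo.w = footer.w]
3. footer.y = 98  [footer.top = logo.bottom + 19]
4. footer.h = 80  [thumb.top = footer.bottom + 19]

footer = (x=147, y=98, w=295, h=80)
violated soft preferences: 17, 19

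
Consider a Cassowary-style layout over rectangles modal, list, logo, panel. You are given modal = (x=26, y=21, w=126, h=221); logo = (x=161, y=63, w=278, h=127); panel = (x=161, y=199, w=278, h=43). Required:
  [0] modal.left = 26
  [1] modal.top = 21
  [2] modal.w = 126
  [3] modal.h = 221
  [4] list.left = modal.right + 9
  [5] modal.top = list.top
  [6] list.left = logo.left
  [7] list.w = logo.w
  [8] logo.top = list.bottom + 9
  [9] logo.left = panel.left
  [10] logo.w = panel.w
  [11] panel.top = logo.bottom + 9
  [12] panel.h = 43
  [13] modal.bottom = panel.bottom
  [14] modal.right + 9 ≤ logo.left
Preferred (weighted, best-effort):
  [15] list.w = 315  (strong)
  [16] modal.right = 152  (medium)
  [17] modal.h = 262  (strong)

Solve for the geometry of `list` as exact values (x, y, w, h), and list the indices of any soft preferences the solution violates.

1. list.x = 161  [list.left = modal.right + 9]
2. list.y = 21  [modal.top = list.top]
3. list.w = 278  [list.w = logo.w]
4. list.h = 33  [logo.top = list.bottom + 9]

list = (x=161, y=21, w=278, h=33)
violated soft preferences: 15, 17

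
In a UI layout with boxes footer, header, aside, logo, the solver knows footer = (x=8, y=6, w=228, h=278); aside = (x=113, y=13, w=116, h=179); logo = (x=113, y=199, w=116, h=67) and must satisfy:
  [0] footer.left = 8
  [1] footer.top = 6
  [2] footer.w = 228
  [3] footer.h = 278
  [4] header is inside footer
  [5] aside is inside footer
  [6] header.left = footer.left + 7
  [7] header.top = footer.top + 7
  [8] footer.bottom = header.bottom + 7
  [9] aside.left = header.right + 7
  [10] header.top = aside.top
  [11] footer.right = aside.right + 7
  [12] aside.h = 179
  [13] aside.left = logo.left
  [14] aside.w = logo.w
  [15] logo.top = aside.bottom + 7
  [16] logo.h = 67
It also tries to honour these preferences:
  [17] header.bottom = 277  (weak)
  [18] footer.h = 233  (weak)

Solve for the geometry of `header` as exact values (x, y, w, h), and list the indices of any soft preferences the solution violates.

header = (x=15, y=13, w=91, h=264)
violated soft preferences: 18

1. header.x = 15  [header.left = footer.left + 7]
2. header.y = 13  [header.top = footer.top + 7]
3. header.h = 264  [footer.bottom = header.bottom + 7]
4. header.w = 91  [aside.left = header.right + 7]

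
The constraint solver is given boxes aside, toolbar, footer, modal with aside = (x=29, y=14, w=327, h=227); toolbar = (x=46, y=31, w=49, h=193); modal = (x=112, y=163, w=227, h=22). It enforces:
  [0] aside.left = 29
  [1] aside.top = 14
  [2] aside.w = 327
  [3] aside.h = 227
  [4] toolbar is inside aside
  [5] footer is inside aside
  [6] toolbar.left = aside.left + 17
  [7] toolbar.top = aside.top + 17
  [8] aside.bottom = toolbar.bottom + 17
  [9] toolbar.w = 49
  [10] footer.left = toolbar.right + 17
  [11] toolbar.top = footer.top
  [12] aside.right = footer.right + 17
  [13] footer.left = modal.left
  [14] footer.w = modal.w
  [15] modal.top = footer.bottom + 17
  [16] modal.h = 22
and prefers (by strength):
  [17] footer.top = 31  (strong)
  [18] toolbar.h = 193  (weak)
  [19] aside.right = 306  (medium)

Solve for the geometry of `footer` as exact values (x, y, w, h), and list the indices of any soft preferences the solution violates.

footer = (x=112, y=31, w=227, h=115)
violated soft preferences: 19

1. footer.x = 112  [footer.left = toolbar.right + 17]
2. footer.y = 31  [toolbar.top = footer.top]
3. footer.w = 227  [aside.right = footer.right + 17]
4. footer.h = 115  [modal.top = footer.bottom + 17]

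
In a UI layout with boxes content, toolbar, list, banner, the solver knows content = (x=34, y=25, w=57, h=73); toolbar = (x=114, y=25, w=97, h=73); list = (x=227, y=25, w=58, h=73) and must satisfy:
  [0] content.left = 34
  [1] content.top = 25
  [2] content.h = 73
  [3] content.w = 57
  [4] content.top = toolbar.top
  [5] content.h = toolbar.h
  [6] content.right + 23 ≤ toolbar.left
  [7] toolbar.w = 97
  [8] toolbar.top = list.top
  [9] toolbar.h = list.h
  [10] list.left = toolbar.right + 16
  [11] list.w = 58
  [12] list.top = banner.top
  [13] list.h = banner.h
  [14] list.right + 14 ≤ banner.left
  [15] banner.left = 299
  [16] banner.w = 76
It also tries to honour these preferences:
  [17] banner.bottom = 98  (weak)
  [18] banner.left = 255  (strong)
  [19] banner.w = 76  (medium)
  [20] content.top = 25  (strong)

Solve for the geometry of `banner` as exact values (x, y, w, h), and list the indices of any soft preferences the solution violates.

1. banner.y = 25  [list.top = banner.top]
2. banner.h = 73  [list.h = banner.h]
3. banner.x = 299  [banner.left = 299]
4. banner.w = 76  [banner.w = 76]

banner = (x=299, y=25, w=76, h=73)
violated soft preferences: 18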